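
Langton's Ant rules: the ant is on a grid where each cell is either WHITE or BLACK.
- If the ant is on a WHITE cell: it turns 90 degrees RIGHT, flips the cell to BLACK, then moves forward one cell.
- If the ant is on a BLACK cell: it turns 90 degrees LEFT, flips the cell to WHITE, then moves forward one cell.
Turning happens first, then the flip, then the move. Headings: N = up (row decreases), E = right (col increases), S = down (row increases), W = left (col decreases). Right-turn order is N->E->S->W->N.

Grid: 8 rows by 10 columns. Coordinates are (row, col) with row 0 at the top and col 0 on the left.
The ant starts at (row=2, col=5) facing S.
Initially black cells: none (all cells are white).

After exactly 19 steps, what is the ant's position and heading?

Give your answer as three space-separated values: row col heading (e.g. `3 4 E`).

Step 1: on WHITE (2,5): turn R to W, flip to black, move to (2,4). |black|=1
Step 2: on WHITE (2,4): turn R to N, flip to black, move to (1,4). |black|=2
Step 3: on WHITE (1,4): turn R to E, flip to black, move to (1,5). |black|=3
Step 4: on WHITE (1,5): turn R to S, flip to black, move to (2,5). |black|=4
Step 5: on BLACK (2,5): turn L to E, flip to white, move to (2,6). |black|=3
Step 6: on WHITE (2,6): turn R to S, flip to black, move to (3,6). |black|=4
Step 7: on WHITE (3,6): turn R to W, flip to black, move to (3,5). |black|=5
Step 8: on WHITE (3,5): turn R to N, flip to black, move to (2,5). |black|=6
Step 9: on WHITE (2,5): turn R to E, flip to black, move to (2,6). |black|=7
Step 10: on BLACK (2,6): turn L to N, flip to white, move to (1,6). |black|=6
Step 11: on WHITE (1,6): turn R to E, flip to black, move to (1,7). |black|=7
Step 12: on WHITE (1,7): turn R to S, flip to black, move to (2,7). |black|=8
Step 13: on WHITE (2,7): turn R to W, flip to black, move to (2,6). |black|=9
Step 14: on WHITE (2,6): turn R to N, flip to black, move to (1,6). |black|=10
Step 15: on BLACK (1,6): turn L to W, flip to white, move to (1,5). |black|=9
Step 16: on BLACK (1,5): turn L to S, flip to white, move to (2,5). |black|=8
Step 17: on BLACK (2,5): turn L to E, flip to white, move to (2,6). |black|=7
Step 18: on BLACK (2,6): turn L to N, flip to white, move to (1,6). |black|=6
Step 19: on WHITE (1,6): turn R to E, flip to black, move to (1,7). |black|=7

Answer: 1 7 E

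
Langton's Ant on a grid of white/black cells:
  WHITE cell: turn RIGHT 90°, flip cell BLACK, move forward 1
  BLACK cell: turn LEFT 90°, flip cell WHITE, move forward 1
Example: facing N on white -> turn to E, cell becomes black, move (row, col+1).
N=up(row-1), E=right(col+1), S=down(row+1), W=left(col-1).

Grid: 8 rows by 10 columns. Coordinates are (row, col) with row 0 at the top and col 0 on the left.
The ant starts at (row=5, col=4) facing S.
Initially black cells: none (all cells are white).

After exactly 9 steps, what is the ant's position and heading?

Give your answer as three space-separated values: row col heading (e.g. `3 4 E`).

Step 1: on WHITE (5,4): turn R to W, flip to black, move to (5,3). |black|=1
Step 2: on WHITE (5,3): turn R to N, flip to black, move to (4,3). |black|=2
Step 3: on WHITE (4,3): turn R to E, flip to black, move to (4,4). |black|=3
Step 4: on WHITE (4,4): turn R to S, flip to black, move to (5,4). |black|=4
Step 5: on BLACK (5,4): turn L to E, flip to white, move to (5,5). |black|=3
Step 6: on WHITE (5,5): turn R to S, flip to black, move to (6,5). |black|=4
Step 7: on WHITE (6,5): turn R to W, flip to black, move to (6,4). |black|=5
Step 8: on WHITE (6,4): turn R to N, flip to black, move to (5,4). |black|=6
Step 9: on WHITE (5,4): turn R to E, flip to black, move to (5,5). |black|=7

Answer: 5 5 E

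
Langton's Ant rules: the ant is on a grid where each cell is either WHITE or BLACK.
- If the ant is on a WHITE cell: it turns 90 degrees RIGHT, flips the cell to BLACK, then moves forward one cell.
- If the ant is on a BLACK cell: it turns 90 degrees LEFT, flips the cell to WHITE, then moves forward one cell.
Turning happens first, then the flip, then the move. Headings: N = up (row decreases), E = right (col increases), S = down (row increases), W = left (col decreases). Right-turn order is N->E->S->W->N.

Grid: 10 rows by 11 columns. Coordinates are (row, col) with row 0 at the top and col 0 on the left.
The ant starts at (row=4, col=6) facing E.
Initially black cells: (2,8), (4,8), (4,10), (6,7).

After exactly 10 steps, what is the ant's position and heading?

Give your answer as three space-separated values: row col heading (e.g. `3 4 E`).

Step 1: on WHITE (4,6): turn R to S, flip to black, move to (5,6). |black|=5
Step 2: on WHITE (5,6): turn R to W, flip to black, move to (5,5). |black|=6
Step 3: on WHITE (5,5): turn R to N, flip to black, move to (4,5). |black|=7
Step 4: on WHITE (4,5): turn R to E, flip to black, move to (4,6). |black|=8
Step 5: on BLACK (4,6): turn L to N, flip to white, move to (3,6). |black|=7
Step 6: on WHITE (3,6): turn R to E, flip to black, move to (3,7). |black|=8
Step 7: on WHITE (3,7): turn R to S, flip to black, move to (4,7). |black|=9
Step 8: on WHITE (4,7): turn R to W, flip to black, move to (4,6). |black|=10
Step 9: on WHITE (4,6): turn R to N, flip to black, move to (3,6). |black|=11
Step 10: on BLACK (3,6): turn L to W, flip to white, move to (3,5). |black|=10

Answer: 3 5 W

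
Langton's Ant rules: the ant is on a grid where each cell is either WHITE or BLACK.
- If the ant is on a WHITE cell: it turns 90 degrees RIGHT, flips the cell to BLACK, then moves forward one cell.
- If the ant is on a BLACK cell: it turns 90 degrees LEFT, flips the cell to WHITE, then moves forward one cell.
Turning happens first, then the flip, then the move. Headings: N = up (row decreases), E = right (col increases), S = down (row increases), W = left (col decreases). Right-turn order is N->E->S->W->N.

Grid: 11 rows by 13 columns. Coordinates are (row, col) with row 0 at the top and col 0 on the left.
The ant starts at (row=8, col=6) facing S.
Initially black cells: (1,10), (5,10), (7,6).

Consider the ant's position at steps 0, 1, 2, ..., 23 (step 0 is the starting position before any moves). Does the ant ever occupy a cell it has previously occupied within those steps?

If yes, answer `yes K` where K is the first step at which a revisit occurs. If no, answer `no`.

Answer: yes 7

Derivation:
Step 1: on WHITE (8,6): turn R to W, flip to black, move to (8,5). |black|=4 — new cell
Step 2: on WHITE (8,5): turn R to N, flip to black, move to (7,5). |black|=5 — new cell
Step 3: on WHITE (7,5): turn R to E, flip to black, move to (7,6). |black|=6 — new cell
Step 4: on BLACK (7,6): turn L to N, flip to white, move to (6,6). |black|=5 — new cell
Step 5: on WHITE (6,6): turn R to E, flip to black, move to (6,7). |black|=6 — new cell
Step 6: on WHITE (6,7): turn R to S, flip to black, move to (7,7). |black|=7 — new cell
Step 7: on WHITE (7,7): turn R to W, flip to black, move to (7,6). |black|=8 — REVISIT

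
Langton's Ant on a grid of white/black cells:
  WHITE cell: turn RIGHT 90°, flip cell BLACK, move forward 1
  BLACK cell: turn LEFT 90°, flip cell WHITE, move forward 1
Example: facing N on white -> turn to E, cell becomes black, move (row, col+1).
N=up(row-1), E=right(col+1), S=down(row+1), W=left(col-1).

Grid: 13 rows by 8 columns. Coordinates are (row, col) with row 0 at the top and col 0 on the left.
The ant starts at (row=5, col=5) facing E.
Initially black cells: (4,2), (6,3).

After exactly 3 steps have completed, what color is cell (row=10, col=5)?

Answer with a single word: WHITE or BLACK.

Step 1: on WHITE (5,5): turn R to S, flip to black, move to (6,5). |black|=3
Step 2: on WHITE (6,5): turn R to W, flip to black, move to (6,4). |black|=4
Step 3: on WHITE (6,4): turn R to N, flip to black, move to (5,4). |black|=5

Answer: WHITE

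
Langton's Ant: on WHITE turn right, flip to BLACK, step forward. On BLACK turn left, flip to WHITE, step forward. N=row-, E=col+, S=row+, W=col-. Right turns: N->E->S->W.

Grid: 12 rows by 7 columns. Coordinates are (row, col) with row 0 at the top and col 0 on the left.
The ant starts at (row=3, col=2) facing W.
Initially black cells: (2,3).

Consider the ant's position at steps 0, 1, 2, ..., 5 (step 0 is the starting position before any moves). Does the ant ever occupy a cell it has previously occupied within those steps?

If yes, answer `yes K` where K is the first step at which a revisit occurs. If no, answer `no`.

Step 1: on WHITE (3,2): turn R to N, flip to black, move to (2,2). |black|=2 — new cell
Step 2: on WHITE (2,2): turn R to E, flip to black, move to (2,3). |black|=3 — new cell
Step 3: on BLACK (2,3): turn L to N, flip to white, move to (1,3). |black|=2 — new cell
Step 4: on WHITE (1,3): turn R to E, flip to black, move to (1,4). |black|=3 — new cell
Step 5: on WHITE (1,4): turn R to S, flip to black, move to (2,4). |black|=4 — new cell
No revisit within 5 steps.

Answer: no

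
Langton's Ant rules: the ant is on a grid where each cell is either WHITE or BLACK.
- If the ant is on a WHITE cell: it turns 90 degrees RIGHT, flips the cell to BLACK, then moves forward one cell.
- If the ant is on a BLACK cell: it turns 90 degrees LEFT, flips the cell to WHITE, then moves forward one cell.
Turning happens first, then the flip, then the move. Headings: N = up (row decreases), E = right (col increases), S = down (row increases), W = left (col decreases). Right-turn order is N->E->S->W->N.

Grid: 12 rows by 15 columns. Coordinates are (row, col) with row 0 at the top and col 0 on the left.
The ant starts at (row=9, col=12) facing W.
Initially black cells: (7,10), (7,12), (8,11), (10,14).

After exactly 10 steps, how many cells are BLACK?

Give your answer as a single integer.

Step 1: on WHITE (9,12): turn R to N, flip to black, move to (8,12). |black|=5
Step 2: on WHITE (8,12): turn R to E, flip to black, move to (8,13). |black|=6
Step 3: on WHITE (8,13): turn R to S, flip to black, move to (9,13). |black|=7
Step 4: on WHITE (9,13): turn R to W, flip to black, move to (9,12). |black|=8
Step 5: on BLACK (9,12): turn L to S, flip to white, move to (10,12). |black|=7
Step 6: on WHITE (10,12): turn R to W, flip to black, move to (10,11). |black|=8
Step 7: on WHITE (10,11): turn R to N, flip to black, move to (9,11). |black|=9
Step 8: on WHITE (9,11): turn R to E, flip to black, move to (9,12). |black|=10
Step 9: on WHITE (9,12): turn R to S, flip to black, move to (10,12). |black|=11
Step 10: on BLACK (10,12): turn L to E, flip to white, move to (10,13). |black|=10

Answer: 10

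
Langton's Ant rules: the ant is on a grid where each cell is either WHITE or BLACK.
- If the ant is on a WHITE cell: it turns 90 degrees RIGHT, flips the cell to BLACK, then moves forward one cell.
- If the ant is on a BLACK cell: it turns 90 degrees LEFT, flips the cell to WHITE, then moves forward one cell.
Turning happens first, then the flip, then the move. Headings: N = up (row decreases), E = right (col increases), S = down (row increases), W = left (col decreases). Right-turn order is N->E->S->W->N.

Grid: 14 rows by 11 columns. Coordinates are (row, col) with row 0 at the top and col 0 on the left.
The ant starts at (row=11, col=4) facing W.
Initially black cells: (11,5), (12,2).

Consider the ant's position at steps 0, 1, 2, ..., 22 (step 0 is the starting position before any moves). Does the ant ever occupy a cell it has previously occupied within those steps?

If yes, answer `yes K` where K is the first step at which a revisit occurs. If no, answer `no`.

Step 1: on WHITE (11,4): turn R to N, flip to black, move to (10,4). |black|=3 — new cell
Step 2: on WHITE (10,4): turn R to E, flip to black, move to (10,5). |black|=4 — new cell
Step 3: on WHITE (10,5): turn R to S, flip to black, move to (11,5). |black|=5 — new cell
Step 4: on BLACK (11,5): turn L to E, flip to white, move to (11,6). |black|=4 — new cell
Step 5: on WHITE (11,6): turn R to S, flip to black, move to (12,6). |black|=5 — new cell
Step 6: on WHITE (12,6): turn R to W, flip to black, move to (12,5). |black|=6 — new cell
Step 7: on WHITE (12,5): turn R to N, flip to black, move to (11,5). |black|=7 — REVISIT

Answer: yes 7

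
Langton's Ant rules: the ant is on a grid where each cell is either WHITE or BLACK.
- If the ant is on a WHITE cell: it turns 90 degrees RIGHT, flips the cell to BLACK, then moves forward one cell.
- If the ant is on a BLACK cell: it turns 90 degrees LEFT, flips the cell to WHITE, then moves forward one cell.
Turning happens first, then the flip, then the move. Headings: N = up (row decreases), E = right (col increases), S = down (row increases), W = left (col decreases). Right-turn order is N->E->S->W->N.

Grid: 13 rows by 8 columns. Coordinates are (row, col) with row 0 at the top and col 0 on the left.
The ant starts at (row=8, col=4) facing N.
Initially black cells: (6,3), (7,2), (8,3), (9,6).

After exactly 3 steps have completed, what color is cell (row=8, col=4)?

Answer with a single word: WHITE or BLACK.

Answer: BLACK

Derivation:
Step 1: on WHITE (8,4): turn R to E, flip to black, move to (8,5). |black|=5
Step 2: on WHITE (8,5): turn R to S, flip to black, move to (9,5). |black|=6
Step 3: on WHITE (9,5): turn R to W, flip to black, move to (9,4). |black|=7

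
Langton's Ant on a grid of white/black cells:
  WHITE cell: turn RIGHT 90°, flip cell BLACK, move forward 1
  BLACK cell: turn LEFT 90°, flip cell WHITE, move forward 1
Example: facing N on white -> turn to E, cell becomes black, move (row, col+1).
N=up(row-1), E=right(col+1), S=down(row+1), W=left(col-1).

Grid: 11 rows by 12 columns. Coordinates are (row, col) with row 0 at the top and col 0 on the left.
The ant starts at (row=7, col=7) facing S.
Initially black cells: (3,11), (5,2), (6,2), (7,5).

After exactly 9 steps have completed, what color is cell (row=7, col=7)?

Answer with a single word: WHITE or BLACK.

Step 1: on WHITE (7,7): turn R to W, flip to black, move to (7,6). |black|=5
Step 2: on WHITE (7,6): turn R to N, flip to black, move to (6,6). |black|=6
Step 3: on WHITE (6,6): turn R to E, flip to black, move to (6,7). |black|=7
Step 4: on WHITE (6,7): turn R to S, flip to black, move to (7,7). |black|=8
Step 5: on BLACK (7,7): turn L to E, flip to white, move to (7,8). |black|=7
Step 6: on WHITE (7,8): turn R to S, flip to black, move to (8,8). |black|=8
Step 7: on WHITE (8,8): turn R to W, flip to black, move to (8,7). |black|=9
Step 8: on WHITE (8,7): turn R to N, flip to black, move to (7,7). |black|=10
Step 9: on WHITE (7,7): turn R to E, flip to black, move to (7,8). |black|=11

Answer: BLACK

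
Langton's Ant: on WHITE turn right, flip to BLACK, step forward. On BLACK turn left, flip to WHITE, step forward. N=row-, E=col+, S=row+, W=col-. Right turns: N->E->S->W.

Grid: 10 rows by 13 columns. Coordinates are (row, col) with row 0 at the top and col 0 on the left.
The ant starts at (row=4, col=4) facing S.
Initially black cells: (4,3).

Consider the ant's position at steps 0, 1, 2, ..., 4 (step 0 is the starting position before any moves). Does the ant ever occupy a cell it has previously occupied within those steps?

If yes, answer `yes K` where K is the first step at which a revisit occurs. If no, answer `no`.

Answer: no

Derivation:
Step 1: on WHITE (4,4): turn R to W, flip to black, move to (4,3). |black|=2 — new cell
Step 2: on BLACK (4,3): turn L to S, flip to white, move to (5,3). |black|=1 — new cell
Step 3: on WHITE (5,3): turn R to W, flip to black, move to (5,2). |black|=2 — new cell
Step 4: on WHITE (5,2): turn R to N, flip to black, move to (4,2). |black|=3 — new cell
No revisit within 4 steps.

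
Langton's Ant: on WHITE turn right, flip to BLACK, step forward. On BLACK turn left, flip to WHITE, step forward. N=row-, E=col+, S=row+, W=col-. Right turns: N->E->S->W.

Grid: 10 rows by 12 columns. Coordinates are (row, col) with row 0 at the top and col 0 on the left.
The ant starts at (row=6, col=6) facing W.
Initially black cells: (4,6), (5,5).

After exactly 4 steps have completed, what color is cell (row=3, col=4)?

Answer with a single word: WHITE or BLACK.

Step 1: on WHITE (6,6): turn R to N, flip to black, move to (5,6). |black|=3
Step 2: on WHITE (5,6): turn R to E, flip to black, move to (5,7). |black|=4
Step 3: on WHITE (5,7): turn R to S, flip to black, move to (6,7). |black|=5
Step 4: on WHITE (6,7): turn R to W, flip to black, move to (6,6). |black|=6

Answer: WHITE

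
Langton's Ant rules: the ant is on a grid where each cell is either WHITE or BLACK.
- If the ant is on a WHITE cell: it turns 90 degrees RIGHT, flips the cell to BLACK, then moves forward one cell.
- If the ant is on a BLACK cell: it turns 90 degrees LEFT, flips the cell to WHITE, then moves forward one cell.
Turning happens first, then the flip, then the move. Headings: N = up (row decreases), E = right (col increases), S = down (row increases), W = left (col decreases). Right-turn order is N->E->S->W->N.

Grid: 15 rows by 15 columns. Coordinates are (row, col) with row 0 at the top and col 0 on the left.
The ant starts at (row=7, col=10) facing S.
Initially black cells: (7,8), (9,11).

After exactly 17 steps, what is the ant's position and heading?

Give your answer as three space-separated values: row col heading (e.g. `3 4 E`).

Answer: 7 11 E

Derivation:
Step 1: on WHITE (7,10): turn R to W, flip to black, move to (7,9). |black|=3
Step 2: on WHITE (7,9): turn R to N, flip to black, move to (6,9). |black|=4
Step 3: on WHITE (6,9): turn R to E, flip to black, move to (6,10). |black|=5
Step 4: on WHITE (6,10): turn R to S, flip to black, move to (7,10). |black|=6
Step 5: on BLACK (7,10): turn L to E, flip to white, move to (7,11). |black|=5
Step 6: on WHITE (7,11): turn R to S, flip to black, move to (8,11). |black|=6
Step 7: on WHITE (8,11): turn R to W, flip to black, move to (8,10). |black|=7
Step 8: on WHITE (8,10): turn R to N, flip to black, move to (7,10). |black|=8
Step 9: on WHITE (7,10): turn R to E, flip to black, move to (7,11). |black|=9
Step 10: on BLACK (7,11): turn L to N, flip to white, move to (6,11). |black|=8
Step 11: on WHITE (6,11): turn R to E, flip to black, move to (6,12). |black|=9
Step 12: on WHITE (6,12): turn R to S, flip to black, move to (7,12). |black|=10
Step 13: on WHITE (7,12): turn R to W, flip to black, move to (7,11). |black|=11
Step 14: on WHITE (7,11): turn R to N, flip to black, move to (6,11). |black|=12
Step 15: on BLACK (6,11): turn L to W, flip to white, move to (6,10). |black|=11
Step 16: on BLACK (6,10): turn L to S, flip to white, move to (7,10). |black|=10
Step 17: on BLACK (7,10): turn L to E, flip to white, move to (7,11). |black|=9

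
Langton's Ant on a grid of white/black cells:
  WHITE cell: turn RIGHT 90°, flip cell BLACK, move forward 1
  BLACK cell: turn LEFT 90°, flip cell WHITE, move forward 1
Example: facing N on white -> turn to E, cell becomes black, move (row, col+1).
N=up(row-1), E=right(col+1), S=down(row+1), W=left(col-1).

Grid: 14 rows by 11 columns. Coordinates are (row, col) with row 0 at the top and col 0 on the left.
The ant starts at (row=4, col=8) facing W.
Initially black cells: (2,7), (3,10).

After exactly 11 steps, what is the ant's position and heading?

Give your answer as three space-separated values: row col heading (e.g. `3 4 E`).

Step 1: on WHITE (4,8): turn R to N, flip to black, move to (3,8). |black|=3
Step 2: on WHITE (3,8): turn R to E, flip to black, move to (3,9). |black|=4
Step 3: on WHITE (3,9): turn R to S, flip to black, move to (4,9). |black|=5
Step 4: on WHITE (4,9): turn R to W, flip to black, move to (4,8). |black|=6
Step 5: on BLACK (4,8): turn L to S, flip to white, move to (5,8). |black|=5
Step 6: on WHITE (5,8): turn R to W, flip to black, move to (5,7). |black|=6
Step 7: on WHITE (5,7): turn R to N, flip to black, move to (4,7). |black|=7
Step 8: on WHITE (4,7): turn R to E, flip to black, move to (4,8). |black|=8
Step 9: on WHITE (4,8): turn R to S, flip to black, move to (5,8). |black|=9
Step 10: on BLACK (5,8): turn L to E, flip to white, move to (5,9). |black|=8
Step 11: on WHITE (5,9): turn R to S, flip to black, move to (6,9). |black|=9

Answer: 6 9 S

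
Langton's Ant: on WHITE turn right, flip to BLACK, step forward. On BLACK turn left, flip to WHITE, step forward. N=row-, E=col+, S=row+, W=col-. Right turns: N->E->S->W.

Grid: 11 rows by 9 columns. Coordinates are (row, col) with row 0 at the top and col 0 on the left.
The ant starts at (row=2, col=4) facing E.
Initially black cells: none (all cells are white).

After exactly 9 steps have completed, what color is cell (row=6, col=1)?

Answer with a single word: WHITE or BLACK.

Answer: WHITE

Derivation:
Step 1: on WHITE (2,4): turn R to S, flip to black, move to (3,4). |black|=1
Step 2: on WHITE (3,4): turn R to W, flip to black, move to (3,3). |black|=2
Step 3: on WHITE (3,3): turn R to N, flip to black, move to (2,3). |black|=3
Step 4: on WHITE (2,3): turn R to E, flip to black, move to (2,4). |black|=4
Step 5: on BLACK (2,4): turn L to N, flip to white, move to (1,4). |black|=3
Step 6: on WHITE (1,4): turn R to E, flip to black, move to (1,5). |black|=4
Step 7: on WHITE (1,5): turn R to S, flip to black, move to (2,5). |black|=5
Step 8: on WHITE (2,5): turn R to W, flip to black, move to (2,4). |black|=6
Step 9: on WHITE (2,4): turn R to N, flip to black, move to (1,4). |black|=7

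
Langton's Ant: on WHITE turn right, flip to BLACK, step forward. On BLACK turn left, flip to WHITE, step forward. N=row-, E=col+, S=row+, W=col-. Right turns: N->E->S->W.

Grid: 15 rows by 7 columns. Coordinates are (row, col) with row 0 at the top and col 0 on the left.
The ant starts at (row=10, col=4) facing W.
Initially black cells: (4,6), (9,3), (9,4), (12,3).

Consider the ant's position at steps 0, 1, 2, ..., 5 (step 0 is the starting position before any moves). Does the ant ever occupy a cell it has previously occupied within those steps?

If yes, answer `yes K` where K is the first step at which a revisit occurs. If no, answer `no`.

Answer: no

Derivation:
Step 1: on WHITE (10,4): turn R to N, flip to black, move to (9,4). |black|=5 — new cell
Step 2: on BLACK (9,4): turn L to W, flip to white, move to (9,3). |black|=4 — new cell
Step 3: on BLACK (9,3): turn L to S, flip to white, move to (10,3). |black|=3 — new cell
Step 4: on WHITE (10,3): turn R to W, flip to black, move to (10,2). |black|=4 — new cell
Step 5: on WHITE (10,2): turn R to N, flip to black, move to (9,2). |black|=5 — new cell
No revisit within 5 steps.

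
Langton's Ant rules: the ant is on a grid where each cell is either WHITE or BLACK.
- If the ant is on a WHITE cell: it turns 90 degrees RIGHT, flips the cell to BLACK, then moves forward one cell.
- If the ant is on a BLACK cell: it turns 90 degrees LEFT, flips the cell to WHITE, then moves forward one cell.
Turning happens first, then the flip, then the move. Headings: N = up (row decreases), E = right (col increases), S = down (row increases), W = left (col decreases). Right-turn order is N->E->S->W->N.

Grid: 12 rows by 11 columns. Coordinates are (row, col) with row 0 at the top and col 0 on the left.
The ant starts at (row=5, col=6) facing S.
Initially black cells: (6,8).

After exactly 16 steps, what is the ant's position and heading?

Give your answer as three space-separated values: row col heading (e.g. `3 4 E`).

Step 1: on WHITE (5,6): turn R to W, flip to black, move to (5,5). |black|=2
Step 2: on WHITE (5,5): turn R to N, flip to black, move to (4,5). |black|=3
Step 3: on WHITE (4,5): turn R to E, flip to black, move to (4,6). |black|=4
Step 4: on WHITE (4,6): turn R to S, flip to black, move to (5,6). |black|=5
Step 5: on BLACK (5,6): turn L to E, flip to white, move to (5,7). |black|=4
Step 6: on WHITE (5,7): turn R to S, flip to black, move to (6,7). |black|=5
Step 7: on WHITE (6,7): turn R to W, flip to black, move to (6,6). |black|=6
Step 8: on WHITE (6,6): turn R to N, flip to black, move to (5,6). |black|=7
Step 9: on WHITE (5,6): turn R to E, flip to black, move to (5,7). |black|=8
Step 10: on BLACK (5,7): turn L to N, flip to white, move to (4,7). |black|=7
Step 11: on WHITE (4,7): turn R to E, flip to black, move to (4,8). |black|=8
Step 12: on WHITE (4,8): turn R to S, flip to black, move to (5,8). |black|=9
Step 13: on WHITE (5,8): turn R to W, flip to black, move to (5,7). |black|=10
Step 14: on WHITE (5,7): turn R to N, flip to black, move to (4,7). |black|=11
Step 15: on BLACK (4,7): turn L to W, flip to white, move to (4,6). |black|=10
Step 16: on BLACK (4,6): turn L to S, flip to white, move to (5,6). |black|=9

Answer: 5 6 S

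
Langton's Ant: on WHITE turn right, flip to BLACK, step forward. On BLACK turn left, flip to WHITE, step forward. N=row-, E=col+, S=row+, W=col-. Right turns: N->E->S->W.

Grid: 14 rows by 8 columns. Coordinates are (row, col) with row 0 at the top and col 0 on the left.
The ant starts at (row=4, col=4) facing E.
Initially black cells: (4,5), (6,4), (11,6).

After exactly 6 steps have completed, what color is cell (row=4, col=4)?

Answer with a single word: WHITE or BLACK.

Step 1: on WHITE (4,4): turn R to S, flip to black, move to (5,4). |black|=4
Step 2: on WHITE (5,4): turn R to W, flip to black, move to (5,3). |black|=5
Step 3: on WHITE (5,3): turn R to N, flip to black, move to (4,3). |black|=6
Step 4: on WHITE (4,3): turn R to E, flip to black, move to (4,4). |black|=7
Step 5: on BLACK (4,4): turn L to N, flip to white, move to (3,4). |black|=6
Step 6: on WHITE (3,4): turn R to E, flip to black, move to (3,5). |black|=7

Answer: WHITE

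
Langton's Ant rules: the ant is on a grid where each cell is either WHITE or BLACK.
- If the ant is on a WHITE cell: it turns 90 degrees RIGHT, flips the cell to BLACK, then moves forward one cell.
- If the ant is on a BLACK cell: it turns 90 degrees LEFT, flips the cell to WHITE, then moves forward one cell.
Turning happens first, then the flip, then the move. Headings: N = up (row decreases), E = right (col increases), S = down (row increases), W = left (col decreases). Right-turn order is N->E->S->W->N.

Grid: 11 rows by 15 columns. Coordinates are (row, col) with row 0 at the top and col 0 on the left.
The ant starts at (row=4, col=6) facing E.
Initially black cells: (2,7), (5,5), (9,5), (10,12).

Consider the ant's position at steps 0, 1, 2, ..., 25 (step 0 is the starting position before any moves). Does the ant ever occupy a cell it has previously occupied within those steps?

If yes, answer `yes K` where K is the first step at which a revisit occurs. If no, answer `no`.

Step 1: on WHITE (4,6): turn R to S, flip to black, move to (5,6). |black|=5 — new cell
Step 2: on WHITE (5,6): turn R to W, flip to black, move to (5,5). |black|=6 — new cell
Step 3: on BLACK (5,5): turn L to S, flip to white, move to (6,5). |black|=5 — new cell
Step 4: on WHITE (6,5): turn R to W, flip to black, move to (6,4). |black|=6 — new cell
Step 5: on WHITE (6,4): turn R to N, flip to black, move to (5,4). |black|=7 — new cell
Step 6: on WHITE (5,4): turn R to E, flip to black, move to (5,5). |black|=8 — REVISIT

Answer: yes 6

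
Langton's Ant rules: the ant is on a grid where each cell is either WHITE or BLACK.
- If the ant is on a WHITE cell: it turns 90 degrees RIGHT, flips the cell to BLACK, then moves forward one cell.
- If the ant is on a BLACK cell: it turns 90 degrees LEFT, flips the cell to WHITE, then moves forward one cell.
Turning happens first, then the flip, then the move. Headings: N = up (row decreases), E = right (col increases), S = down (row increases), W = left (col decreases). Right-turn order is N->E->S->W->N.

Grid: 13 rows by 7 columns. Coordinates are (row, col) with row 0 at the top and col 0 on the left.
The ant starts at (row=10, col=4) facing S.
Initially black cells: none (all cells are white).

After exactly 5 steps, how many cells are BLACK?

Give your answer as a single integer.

Step 1: on WHITE (10,4): turn R to W, flip to black, move to (10,3). |black|=1
Step 2: on WHITE (10,3): turn R to N, flip to black, move to (9,3). |black|=2
Step 3: on WHITE (9,3): turn R to E, flip to black, move to (9,4). |black|=3
Step 4: on WHITE (9,4): turn R to S, flip to black, move to (10,4). |black|=4
Step 5: on BLACK (10,4): turn L to E, flip to white, move to (10,5). |black|=3

Answer: 3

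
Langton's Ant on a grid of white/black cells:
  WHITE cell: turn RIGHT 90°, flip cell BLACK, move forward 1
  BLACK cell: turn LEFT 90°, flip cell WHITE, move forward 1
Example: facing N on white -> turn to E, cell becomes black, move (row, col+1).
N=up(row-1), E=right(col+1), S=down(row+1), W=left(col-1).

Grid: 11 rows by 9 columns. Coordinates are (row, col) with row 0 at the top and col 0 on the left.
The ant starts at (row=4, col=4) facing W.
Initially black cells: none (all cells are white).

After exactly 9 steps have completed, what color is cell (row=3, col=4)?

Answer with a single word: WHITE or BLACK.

Step 1: on WHITE (4,4): turn R to N, flip to black, move to (3,4). |black|=1
Step 2: on WHITE (3,4): turn R to E, flip to black, move to (3,5). |black|=2
Step 3: on WHITE (3,5): turn R to S, flip to black, move to (4,5). |black|=3
Step 4: on WHITE (4,5): turn R to W, flip to black, move to (4,4). |black|=4
Step 5: on BLACK (4,4): turn L to S, flip to white, move to (5,4). |black|=3
Step 6: on WHITE (5,4): turn R to W, flip to black, move to (5,3). |black|=4
Step 7: on WHITE (5,3): turn R to N, flip to black, move to (4,3). |black|=5
Step 8: on WHITE (4,3): turn R to E, flip to black, move to (4,4). |black|=6
Step 9: on WHITE (4,4): turn R to S, flip to black, move to (5,4). |black|=7

Answer: BLACK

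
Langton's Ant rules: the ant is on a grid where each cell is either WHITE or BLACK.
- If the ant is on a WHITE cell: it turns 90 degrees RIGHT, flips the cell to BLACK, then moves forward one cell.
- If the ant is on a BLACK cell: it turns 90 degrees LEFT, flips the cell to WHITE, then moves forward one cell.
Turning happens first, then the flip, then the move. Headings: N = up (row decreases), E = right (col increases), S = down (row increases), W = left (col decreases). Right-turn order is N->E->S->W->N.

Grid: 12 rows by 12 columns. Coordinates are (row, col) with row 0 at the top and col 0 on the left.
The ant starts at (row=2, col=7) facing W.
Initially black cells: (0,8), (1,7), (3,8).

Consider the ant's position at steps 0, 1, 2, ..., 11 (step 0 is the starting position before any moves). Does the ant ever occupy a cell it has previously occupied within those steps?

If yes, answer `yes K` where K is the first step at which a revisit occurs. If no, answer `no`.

Step 1: on WHITE (2,7): turn R to N, flip to black, move to (1,7). |black|=4 — new cell
Step 2: on BLACK (1,7): turn L to W, flip to white, move to (1,6). |black|=3 — new cell
Step 3: on WHITE (1,6): turn R to N, flip to black, move to (0,6). |black|=4 — new cell
Step 4: on WHITE (0,6): turn R to E, flip to black, move to (0,7). |black|=5 — new cell
Step 5: on WHITE (0,7): turn R to S, flip to black, move to (1,7). |black|=6 — REVISIT

Answer: yes 5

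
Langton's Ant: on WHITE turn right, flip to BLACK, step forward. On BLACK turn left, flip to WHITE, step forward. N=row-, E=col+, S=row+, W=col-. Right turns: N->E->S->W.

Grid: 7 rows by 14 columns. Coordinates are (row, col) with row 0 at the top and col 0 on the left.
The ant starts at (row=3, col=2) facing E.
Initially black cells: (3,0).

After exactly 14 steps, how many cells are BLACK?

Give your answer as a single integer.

Step 1: on WHITE (3,2): turn R to S, flip to black, move to (4,2). |black|=2
Step 2: on WHITE (4,2): turn R to W, flip to black, move to (4,1). |black|=3
Step 3: on WHITE (4,1): turn R to N, flip to black, move to (3,1). |black|=4
Step 4: on WHITE (3,1): turn R to E, flip to black, move to (3,2). |black|=5
Step 5: on BLACK (3,2): turn L to N, flip to white, move to (2,2). |black|=4
Step 6: on WHITE (2,2): turn R to E, flip to black, move to (2,3). |black|=5
Step 7: on WHITE (2,3): turn R to S, flip to black, move to (3,3). |black|=6
Step 8: on WHITE (3,3): turn R to W, flip to black, move to (3,2). |black|=7
Step 9: on WHITE (3,2): turn R to N, flip to black, move to (2,2). |black|=8
Step 10: on BLACK (2,2): turn L to W, flip to white, move to (2,1). |black|=7
Step 11: on WHITE (2,1): turn R to N, flip to black, move to (1,1). |black|=8
Step 12: on WHITE (1,1): turn R to E, flip to black, move to (1,2). |black|=9
Step 13: on WHITE (1,2): turn R to S, flip to black, move to (2,2). |black|=10
Step 14: on WHITE (2,2): turn R to W, flip to black, move to (2,1). |black|=11

Answer: 11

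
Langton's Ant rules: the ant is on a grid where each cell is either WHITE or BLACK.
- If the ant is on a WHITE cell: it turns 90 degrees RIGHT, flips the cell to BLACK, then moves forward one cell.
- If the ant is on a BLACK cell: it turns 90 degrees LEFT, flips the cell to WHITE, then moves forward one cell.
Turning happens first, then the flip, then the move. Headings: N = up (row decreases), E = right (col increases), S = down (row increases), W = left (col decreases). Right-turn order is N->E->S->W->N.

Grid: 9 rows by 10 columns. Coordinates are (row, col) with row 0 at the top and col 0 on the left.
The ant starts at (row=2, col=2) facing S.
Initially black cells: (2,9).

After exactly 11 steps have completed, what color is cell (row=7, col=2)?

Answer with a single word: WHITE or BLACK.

Step 1: on WHITE (2,2): turn R to W, flip to black, move to (2,1). |black|=2
Step 2: on WHITE (2,1): turn R to N, flip to black, move to (1,1). |black|=3
Step 3: on WHITE (1,1): turn R to E, flip to black, move to (1,2). |black|=4
Step 4: on WHITE (1,2): turn R to S, flip to black, move to (2,2). |black|=5
Step 5: on BLACK (2,2): turn L to E, flip to white, move to (2,3). |black|=4
Step 6: on WHITE (2,3): turn R to S, flip to black, move to (3,3). |black|=5
Step 7: on WHITE (3,3): turn R to W, flip to black, move to (3,2). |black|=6
Step 8: on WHITE (3,2): turn R to N, flip to black, move to (2,2). |black|=7
Step 9: on WHITE (2,2): turn R to E, flip to black, move to (2,3). |black|=8
Step 10: on BLACK (2,3): turn L to N, flip to white, move to (1,3). |black|=7
Step 11: on WHITE (1,3): turn R to E, flip to black, move to (1,4). |black|=8

Answer: WHITE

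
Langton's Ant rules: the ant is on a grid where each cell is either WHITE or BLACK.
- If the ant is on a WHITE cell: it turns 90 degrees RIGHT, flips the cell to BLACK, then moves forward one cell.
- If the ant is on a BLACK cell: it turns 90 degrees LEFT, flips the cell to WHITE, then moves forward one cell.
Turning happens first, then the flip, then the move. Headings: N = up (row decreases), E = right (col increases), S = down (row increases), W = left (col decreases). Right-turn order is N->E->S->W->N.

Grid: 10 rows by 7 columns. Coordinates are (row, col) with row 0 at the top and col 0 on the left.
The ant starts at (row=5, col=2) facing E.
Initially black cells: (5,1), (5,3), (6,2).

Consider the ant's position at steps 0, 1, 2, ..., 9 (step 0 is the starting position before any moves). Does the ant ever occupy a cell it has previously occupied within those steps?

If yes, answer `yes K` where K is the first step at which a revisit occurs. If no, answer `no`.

Step 1: on WHITE (5,2): turn R to S, flip to black, move to (6,2). |black|=4 — new cell
Step 2: on BLACK (6,2): turn L to E, flip to white, move to (6,3). |black|=3 — new cell
Step 3: on WHITE (6,3): turn R to S, flip to black, move to (7,3). |black|=4 — new cell
Step 4: on WHITE (7,3): turn R to W, flip to black, move to (7,2). |black|=5 — new cell
Step 5: on WHITE (7,2): turn R to N, flip to black, move to (6,2). |black|=6 — REVISIT

Answer: yes 5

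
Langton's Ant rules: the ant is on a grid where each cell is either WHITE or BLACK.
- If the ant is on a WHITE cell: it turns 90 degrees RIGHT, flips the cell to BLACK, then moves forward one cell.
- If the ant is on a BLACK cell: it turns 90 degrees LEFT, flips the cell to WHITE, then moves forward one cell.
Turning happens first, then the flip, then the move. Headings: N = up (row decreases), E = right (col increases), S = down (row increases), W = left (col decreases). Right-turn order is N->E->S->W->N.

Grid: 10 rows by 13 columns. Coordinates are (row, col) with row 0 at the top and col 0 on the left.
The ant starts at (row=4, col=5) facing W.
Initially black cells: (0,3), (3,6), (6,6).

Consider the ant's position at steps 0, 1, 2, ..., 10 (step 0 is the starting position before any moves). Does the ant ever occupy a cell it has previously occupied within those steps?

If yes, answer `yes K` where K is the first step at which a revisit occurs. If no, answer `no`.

Step 1: on WHITE (4,5): turn R to N, flip to black, move to (3,5). |black|=4 — new cell
Step 2: on WHITE (3,5): turn R to E, flip to black, move to (3,6). |black|=5 — new cell
Step 3: on BLACK (3,6): turn L to N, flip to white, move to (2,6). |black|=4 — new cell
Step 4: on WHITE (2,6): turn R to E, flip to black, move to (2,7). |black|=5 — new cell
Step 5: on WHITE (2,7): turn R to S, flip to black, move to (3,7). |black|=6 — new cell
Step 6: on WHITE (3,7): turn R to W, flip to black, move to (3,6). |black|=7 — REVISIT

Answer: yes 6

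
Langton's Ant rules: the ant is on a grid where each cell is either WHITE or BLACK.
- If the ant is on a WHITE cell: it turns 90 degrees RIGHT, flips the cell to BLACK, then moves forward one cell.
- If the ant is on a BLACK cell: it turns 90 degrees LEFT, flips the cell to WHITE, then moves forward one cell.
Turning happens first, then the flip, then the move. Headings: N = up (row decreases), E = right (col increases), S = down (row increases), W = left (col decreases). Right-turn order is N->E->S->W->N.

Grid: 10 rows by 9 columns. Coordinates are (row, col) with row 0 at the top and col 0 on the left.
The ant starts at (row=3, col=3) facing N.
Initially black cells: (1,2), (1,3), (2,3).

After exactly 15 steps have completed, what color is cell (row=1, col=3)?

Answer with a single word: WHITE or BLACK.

Answer: WHITE

Derivation:
Step 1: on WHITE (3,3): turn R to E, flip to black, move to (3,4). |black|=4
Step 2: on WHITE (3,4): turn R to S, flip to black, move to (4,4). |black|=5
Step 3: on WHITE (4,4): turn R to W, flip to black, move to (4,3). |black|=6
Step 4: on WHITE (4,3): turn R to N, flip to black, move to (3,3). |black|=7
Step 5: on BLACK (3,3): turn L to W, flip to white, move to (3,2). |black|=6
Step 6: on WHITE (3,2): turn R to N, flip to black, move to (2,2). |black|=7
Step 7: on WHITE (2,2): turn R to E, flip to black, move to (2,3). |black|=8
Step 8: on BLACK (2,3): turn L to N, flip to white, move to (1,3). |black|=7
Step 9: on BLACK (1,3): turn L to W, flip to white, move to (1,2). |black|=6
Step 10: on BLACK (1,2): turn L to S, flip to white, move to (2,2). |black|=5
Step 11: on BLACK (2,2): turn L to E, flip to white, move to (2,3). |black|=4
Step 12: on WHITE (2,3): turn R to S, flip to black, move to (3,3). |black|=5
Step 13: on WHITE (3,3): turn R to W, flip to black, move to (3,2). |black|=6
Step 14: on BLACK (3,2): turn L to S, flip to white, move to (4,2). |black|=5
Step 15: on WHITE (4,2): turn R to W, flip to black, move to (4,1). |black|=6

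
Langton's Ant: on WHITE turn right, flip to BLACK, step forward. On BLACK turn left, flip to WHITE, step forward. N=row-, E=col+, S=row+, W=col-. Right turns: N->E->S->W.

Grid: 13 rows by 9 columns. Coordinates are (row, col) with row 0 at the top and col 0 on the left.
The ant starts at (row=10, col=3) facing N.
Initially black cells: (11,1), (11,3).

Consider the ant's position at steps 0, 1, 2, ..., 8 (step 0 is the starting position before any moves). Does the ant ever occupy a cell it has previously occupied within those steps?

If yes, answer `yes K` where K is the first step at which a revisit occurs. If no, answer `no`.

Step 1: on WHITE (10,3): turn R to E, flip to black, move to (10,4). |black|=3 — new cell
Step 2: on WHITE (10,4): turn R to S, flip to black, move to (11,4). |black|=4 — new cell
Step 3: on WHITE (11,4): turn R to W, flip to black, move to (11,3). |black|=5 — new cell
Step 4: on BLACK (11,3): turn L to S, flip to white, move to (12,3). |black|=4 — new cell
Step 5: on WHITE (12,3): turn R to W, flip to black, move to (12,2). |black|=5 — new cell
Step 6: on WHITE (12,2): turn R to N, flip to black, move to (11,2). |black|=6 — new cell
Step 7: on WHITE (11,2): turn R to E, flip to black, move to (11,3). |black|=7 — REVISIT

Answer: yes 7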